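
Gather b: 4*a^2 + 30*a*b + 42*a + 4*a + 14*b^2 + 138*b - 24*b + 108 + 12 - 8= 4*a^2 + 46*a + 14*b^2 + b*(30*a + 114) + 112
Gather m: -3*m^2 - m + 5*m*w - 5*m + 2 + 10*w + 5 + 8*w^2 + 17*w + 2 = -3*m^2 + m*(5*w - 6) + 8*w^2 + 27*w + 9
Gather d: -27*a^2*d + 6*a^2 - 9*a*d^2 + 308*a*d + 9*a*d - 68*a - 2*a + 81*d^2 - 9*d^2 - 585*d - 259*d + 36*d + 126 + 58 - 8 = 6*a^2 - 70*a + d^2*(72 - 9*a) + d*(-27*a^2 + 317*a - 808) + 176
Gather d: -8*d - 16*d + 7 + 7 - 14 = -24*d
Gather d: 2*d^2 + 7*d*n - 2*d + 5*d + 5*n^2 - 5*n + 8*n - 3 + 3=2*d^2 + d*(7*n + 3) + 5*n^2 + 3*n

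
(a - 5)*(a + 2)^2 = a^3 - a^2 - 16*a - 20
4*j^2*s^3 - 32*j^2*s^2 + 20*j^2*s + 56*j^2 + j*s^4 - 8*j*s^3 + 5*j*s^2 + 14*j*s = (4*j + s)*(s - 7)*(s - 2)*(j*s + j)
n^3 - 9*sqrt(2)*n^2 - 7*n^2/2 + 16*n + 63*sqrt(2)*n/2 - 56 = (n - 7/2)*(n - 8*sqrt(2))*(n - sqrt(2))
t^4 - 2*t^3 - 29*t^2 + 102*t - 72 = (t - 4)*(t - 3)*(t - 1)*(t + 6)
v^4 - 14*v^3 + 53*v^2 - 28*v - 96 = (v - 8)*(v - 4)*(v - 3)*(v + 1)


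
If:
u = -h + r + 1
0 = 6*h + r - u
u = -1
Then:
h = 1/7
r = -13/7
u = -1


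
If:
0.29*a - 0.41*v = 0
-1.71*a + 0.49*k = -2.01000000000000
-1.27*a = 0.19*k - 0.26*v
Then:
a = 0.45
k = -2.55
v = 0.32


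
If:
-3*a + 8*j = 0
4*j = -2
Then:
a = -4/3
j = -1/2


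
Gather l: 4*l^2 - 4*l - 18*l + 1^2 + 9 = 4*l^2 - 22*l + 10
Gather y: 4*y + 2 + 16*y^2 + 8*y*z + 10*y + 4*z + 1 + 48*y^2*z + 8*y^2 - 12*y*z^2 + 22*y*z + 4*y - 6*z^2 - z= y^2*(48*z + 24) + y*(-12*z^2 + 30*z + 18) - 6*z^2 + 3*z + 3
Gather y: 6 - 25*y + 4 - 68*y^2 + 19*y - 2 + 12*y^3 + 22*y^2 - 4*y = 12*y^3 - 46*y^2 - 10*y + 8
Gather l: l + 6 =l + 6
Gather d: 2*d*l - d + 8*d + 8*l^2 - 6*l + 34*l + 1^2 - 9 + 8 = d*(2*l + 7) + 8*l^2 + 28*l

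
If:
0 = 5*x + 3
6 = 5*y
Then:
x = -3/5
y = 6/5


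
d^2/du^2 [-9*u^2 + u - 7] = -18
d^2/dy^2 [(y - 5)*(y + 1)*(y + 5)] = 6*y + 2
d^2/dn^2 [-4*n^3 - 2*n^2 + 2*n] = -24*n - 4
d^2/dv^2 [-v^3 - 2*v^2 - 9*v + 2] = -6*v - 4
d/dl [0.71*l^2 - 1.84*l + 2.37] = 1.42*l - 1.84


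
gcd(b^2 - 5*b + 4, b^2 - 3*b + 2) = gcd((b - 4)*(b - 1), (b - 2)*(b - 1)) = b - 1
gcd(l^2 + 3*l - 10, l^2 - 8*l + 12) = l - 2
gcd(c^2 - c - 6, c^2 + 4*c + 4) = c + 2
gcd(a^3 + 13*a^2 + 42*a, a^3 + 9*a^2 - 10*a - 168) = a^2 + 13*a + 42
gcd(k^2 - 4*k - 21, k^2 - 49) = k - 7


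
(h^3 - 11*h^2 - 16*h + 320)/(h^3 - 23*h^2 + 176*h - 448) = (h + 5)/(h - 7)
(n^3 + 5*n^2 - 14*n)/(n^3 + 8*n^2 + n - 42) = n/(n + 3)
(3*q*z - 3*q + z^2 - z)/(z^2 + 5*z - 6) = (3*q + z)/(z + 6)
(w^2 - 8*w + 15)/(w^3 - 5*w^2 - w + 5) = (w - 3)/(w^2 - 1)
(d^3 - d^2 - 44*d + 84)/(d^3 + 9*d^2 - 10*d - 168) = (d^2 - 8*d + 12)/(d^2 + 2*d - 24)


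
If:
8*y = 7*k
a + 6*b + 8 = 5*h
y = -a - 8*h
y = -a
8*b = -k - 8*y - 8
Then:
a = -14/55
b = -71/55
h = 0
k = 16/55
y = 14/55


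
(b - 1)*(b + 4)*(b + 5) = b^3 + 8*b^2 + 11*b - 20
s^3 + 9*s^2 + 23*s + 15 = (s + 1)*(s + 3)*(s + 5)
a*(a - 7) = a^2 - 7*a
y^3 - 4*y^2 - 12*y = y*(y - 6)*(y + 2)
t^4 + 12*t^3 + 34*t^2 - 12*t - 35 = (t - 1)*(t + 1)*(t + 5)*(t + 7)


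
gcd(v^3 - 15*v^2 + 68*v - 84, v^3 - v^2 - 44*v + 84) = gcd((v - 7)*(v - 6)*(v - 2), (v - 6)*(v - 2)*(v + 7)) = v^2 - 8*v + 12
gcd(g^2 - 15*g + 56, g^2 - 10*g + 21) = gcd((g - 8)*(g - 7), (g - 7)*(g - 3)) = g - 7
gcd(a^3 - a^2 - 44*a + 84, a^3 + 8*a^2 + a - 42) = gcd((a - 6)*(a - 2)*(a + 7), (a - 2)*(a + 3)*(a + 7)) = a^2 + 5*a - 14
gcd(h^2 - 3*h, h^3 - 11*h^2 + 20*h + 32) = 1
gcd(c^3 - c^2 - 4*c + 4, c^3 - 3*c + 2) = c^2 + c - 2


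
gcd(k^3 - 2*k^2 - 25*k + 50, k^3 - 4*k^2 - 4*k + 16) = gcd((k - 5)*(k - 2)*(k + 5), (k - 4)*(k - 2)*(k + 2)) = k - 2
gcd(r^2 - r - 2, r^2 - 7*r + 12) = 1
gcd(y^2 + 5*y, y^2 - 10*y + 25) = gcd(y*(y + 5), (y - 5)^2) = 1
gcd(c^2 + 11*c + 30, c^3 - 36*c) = c + 6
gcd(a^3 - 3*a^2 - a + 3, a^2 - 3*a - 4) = a + 1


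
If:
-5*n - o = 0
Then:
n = -o/5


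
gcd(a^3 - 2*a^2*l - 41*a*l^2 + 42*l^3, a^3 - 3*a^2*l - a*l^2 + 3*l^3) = a - l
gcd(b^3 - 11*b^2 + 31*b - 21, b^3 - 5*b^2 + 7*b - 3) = b^2 - 4*b + 3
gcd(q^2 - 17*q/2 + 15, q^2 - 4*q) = 1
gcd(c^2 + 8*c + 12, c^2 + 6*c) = c + 6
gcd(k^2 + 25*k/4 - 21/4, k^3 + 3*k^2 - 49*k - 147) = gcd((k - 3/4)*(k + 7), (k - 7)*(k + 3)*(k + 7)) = k + 7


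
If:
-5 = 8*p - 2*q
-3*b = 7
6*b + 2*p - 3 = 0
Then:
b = -7/3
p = 17/2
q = 73/2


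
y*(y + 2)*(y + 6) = y^3 + 8*y^2 + 12*y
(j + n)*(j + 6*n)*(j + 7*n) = j^3 + 14*j^2*n + 55*j*n^2 + 42*n^3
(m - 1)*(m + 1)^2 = m^3 + m^2 - m - 1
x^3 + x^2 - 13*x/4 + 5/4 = (x - 1)*(x - 1/2)*(x + 5/2)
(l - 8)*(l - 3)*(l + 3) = l^3 - 8*l^2 - 9*l + 72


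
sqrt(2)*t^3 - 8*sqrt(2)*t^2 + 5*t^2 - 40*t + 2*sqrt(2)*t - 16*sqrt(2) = (t - 8)*(t + 2*sqrt(2))*(sqrt(2)*t + 1)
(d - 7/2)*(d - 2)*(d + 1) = d^3 - 9*d^2/2 + 3*d/2 + 7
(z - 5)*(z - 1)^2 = z^3 - 7*z^2 + 11*z - 5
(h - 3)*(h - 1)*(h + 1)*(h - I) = h^4 - 3*h^3 - I*h^3 - h^2 + 3*I*h^2 + 3*h + I*h - 3*I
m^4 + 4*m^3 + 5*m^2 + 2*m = m*(m + 1)^2*(m + 2)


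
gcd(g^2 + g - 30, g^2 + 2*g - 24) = g + 6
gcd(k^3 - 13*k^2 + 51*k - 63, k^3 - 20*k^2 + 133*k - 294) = k - 7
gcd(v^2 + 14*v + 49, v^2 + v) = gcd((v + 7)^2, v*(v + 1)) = 1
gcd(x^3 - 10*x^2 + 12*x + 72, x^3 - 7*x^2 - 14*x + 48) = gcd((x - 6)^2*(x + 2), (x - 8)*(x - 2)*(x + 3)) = 1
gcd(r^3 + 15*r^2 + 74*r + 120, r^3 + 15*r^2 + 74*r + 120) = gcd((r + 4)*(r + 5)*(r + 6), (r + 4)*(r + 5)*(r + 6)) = r^3 + 15*r^2 + 74*r + 120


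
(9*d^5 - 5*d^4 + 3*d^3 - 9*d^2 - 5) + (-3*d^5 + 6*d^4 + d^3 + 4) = 6*d^5 + d^4 + 4*d^3 - 9*d^2 - 1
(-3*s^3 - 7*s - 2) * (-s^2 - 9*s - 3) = 3*s^5 + 27*s^4 + 16*s^3 + 65*s^2 + 39*s + 6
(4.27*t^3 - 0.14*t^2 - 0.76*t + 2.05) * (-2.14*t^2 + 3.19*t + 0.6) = -9.1378*t^5 + 13.9209*t^4 + 3.7418*t^3 - 6.8954*t^2 + 6.0835*t + 1.23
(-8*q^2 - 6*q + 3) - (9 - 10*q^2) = 2*q^2 - 6*q - 6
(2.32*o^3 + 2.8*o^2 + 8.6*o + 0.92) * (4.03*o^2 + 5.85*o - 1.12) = 9.3496*o^5 + 24.856*o^4 + 48.4396*o^3 + 50.8816*o^2 - 4.25*o - 1.0304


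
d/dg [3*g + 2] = 3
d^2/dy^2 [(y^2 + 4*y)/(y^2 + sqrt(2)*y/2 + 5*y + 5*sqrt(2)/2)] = 4*(y*(y + 4)*(4*y + sqrt(2) + 10)^2 - 2*(y^2 + 4*y + (y + 2)*(4*y + sqrt(2) + 10))*(2*y^2 + sqrt(2)*y + 10*y + 5*sqrt(2)) + (2*y^2 + sqrt(2)*y + 10*y + 5*sqrt(2))^2)/(2*y^2 + sqrt(2)*y + 10*y + 5*sqrt(2))^3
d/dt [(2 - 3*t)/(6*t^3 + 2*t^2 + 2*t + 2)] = (-9*t^3 - 3*t^2 - 3*t + (3*t - 2)*(9*t^2 + 2*t + 1) - 3)/(2*(3*t^3 + t^2 + t + 1)^2)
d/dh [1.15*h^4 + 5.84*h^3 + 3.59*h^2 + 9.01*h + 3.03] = 4.6*h^3 + 17.52*h^2 + 7.18*h + 9.01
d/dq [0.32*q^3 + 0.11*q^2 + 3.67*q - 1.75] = 0.96*q^2 + 0.22*q + 3.67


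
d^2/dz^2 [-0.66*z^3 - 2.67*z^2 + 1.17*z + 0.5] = -3.96*z - 5.34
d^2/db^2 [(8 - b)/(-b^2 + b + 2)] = 2*(3*(3 - b)*(-b^2 + b + 2) - (b - 8)*(2*b - 1)^2)/(-b^2 + b + 2)^3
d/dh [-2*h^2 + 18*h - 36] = 18 - 4*h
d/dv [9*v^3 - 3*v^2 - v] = 27*v^2 - 6*v - 1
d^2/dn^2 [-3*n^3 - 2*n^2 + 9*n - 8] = -18*n - 4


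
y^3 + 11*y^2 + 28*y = y*(y + 4)*(y + 7)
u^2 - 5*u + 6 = (u - 3)*(u - 2)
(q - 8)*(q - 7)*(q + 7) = q^3 - 8*q^2 - 49*q + 392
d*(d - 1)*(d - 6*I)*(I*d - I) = I*d^4 + 6*d^3 - 2*I*d^3 - 12*d^2 + I*d^2 + 6*d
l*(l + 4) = l^2 + 4*l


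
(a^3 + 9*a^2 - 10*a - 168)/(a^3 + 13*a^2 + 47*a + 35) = (a^2 + 2*a - 24)/(a^2 + 6*a + 5)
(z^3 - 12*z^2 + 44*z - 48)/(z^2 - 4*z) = z - 8 + 12/z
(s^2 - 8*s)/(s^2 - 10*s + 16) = s/(s - 2)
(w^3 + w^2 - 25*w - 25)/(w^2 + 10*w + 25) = (w^2 - 4*w - 5)/(w + 5)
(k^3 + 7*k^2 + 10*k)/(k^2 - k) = (k^2 + 7*k + 10)/(k - 1)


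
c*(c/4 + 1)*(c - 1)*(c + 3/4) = c^4/4 + 15*c^3/16 - 7*c^2/16 - 3*c/4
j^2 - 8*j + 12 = (j - 6)*(j - 2)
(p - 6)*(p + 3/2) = p^2 - 9*p/2 - 9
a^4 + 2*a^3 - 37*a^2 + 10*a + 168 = (a - 4)*(a - 3)*(a + 2)*(a + 7)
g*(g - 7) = g^2 - 7*g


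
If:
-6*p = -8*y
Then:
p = 4*y/3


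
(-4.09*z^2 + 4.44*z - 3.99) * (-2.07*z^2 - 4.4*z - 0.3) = 8.4663*z^4 + 8.8052*z^3 - 10.0497*z^2 + 16.224*z + 1.197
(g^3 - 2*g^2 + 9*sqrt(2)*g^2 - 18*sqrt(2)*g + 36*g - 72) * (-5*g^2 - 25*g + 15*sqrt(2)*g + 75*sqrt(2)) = -5*g^5 - 30*sqrt(2)*g^4 - 15*g^4 - 90*sqrt(2)*g^3 + 140*g^3 + 270*g^2 + 840*sqrt(2)*g^2 - 900*g + 1620*sqrt(2)*g - 5400*sqrt(2)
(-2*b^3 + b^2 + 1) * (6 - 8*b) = 16*b^4 - 20*b^3 + 6*b^2 - 8*b + 6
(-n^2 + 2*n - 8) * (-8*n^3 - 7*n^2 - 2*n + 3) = 8*n^5 - 9*n^4 + 52*n^3 + 49*n^2 + 22*n - 24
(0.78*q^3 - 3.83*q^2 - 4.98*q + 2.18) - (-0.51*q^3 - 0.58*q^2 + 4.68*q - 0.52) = 1.29*q^3 - 3.25*q^2 - 9.66*q + 2.7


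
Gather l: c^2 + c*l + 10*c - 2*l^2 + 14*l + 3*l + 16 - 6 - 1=c^2 + 10*c - 2*l^2 + l*(c + 17) + 9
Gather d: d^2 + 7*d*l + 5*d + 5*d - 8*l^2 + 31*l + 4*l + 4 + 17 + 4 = d^2 + d*(7*l + 10) - 8*l^2 + 35*l + 25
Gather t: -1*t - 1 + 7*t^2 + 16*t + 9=7*t^2 + 15*t + 8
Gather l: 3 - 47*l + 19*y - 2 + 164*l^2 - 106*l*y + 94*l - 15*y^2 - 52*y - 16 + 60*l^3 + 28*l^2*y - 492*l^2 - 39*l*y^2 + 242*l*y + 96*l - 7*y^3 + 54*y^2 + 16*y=60*l^3 + l^2*(28*y - 328) + l*(-39*y^2 + 136*y + 143) - 7*y^3 + 39*y^2 - 17*y - 15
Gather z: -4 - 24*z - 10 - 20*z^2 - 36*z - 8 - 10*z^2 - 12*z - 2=-30*z^2 - 72*z - 24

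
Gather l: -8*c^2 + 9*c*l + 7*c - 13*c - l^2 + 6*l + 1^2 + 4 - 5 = -8*c^2 - 6*c - l^2 + l*(9*c + 6)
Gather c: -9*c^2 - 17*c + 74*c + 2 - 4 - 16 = -9*c^2 + 57*c - 18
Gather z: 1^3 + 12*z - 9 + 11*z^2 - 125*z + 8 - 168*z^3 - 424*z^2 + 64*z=-168*z^3 - 413*z^2 - 49*z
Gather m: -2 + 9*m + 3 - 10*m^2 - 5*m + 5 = -10*m^2 + 4*m + 6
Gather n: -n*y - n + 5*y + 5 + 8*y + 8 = n*(-y - 1) + 13*y + 13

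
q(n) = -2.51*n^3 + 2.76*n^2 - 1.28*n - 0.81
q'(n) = -7.53*n^2 + 5.52*n - 1.28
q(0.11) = -0.92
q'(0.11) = -0.76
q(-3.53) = 148.51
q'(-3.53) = -114.60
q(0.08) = -0.90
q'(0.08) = -0.89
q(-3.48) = 142.85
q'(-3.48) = -111.68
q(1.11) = -2.26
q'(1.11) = -4.43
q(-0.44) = 0.50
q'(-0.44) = -5.17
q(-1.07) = 6.79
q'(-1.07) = -15.81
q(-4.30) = 255.29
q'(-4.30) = -164.25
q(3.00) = -47.58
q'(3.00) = -52.49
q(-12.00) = 4749.27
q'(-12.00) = -1151.84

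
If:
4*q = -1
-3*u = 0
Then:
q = -1/4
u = 0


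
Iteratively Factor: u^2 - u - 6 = (u + 2)*(u - 3)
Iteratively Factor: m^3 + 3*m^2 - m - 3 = (m - 1)*(m^2 + 4*m + 3) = (m - 1)*(m + 1)*(m + 3)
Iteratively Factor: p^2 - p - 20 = (p + 4)*(p - 5)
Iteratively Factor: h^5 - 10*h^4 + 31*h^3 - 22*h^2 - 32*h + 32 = (h - 2)*(h^4 - 8*h^3 + 15*h^2 + 8*h - 16) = (h - 4)*(h - 2)*(h^3 - 4*h^2 - h + 4) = (h - 4)*(h - 2)*(h - 1)*(h^2 - 3*h - 4) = (h - 4)^2*(h - 2)*(h - 1)*(h + 1)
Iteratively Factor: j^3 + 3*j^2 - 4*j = (j + 4)*(j^2 - j) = (j - 1)*(j + 4)*(j)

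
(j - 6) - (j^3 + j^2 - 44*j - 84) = -j^3 - j^2 + 45*j + 78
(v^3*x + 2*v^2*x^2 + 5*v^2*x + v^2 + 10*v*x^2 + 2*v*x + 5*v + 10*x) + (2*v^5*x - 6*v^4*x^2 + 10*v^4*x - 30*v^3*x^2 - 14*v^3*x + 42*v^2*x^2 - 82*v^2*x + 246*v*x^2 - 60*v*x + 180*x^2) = 2*v^5*x - 6*v^4*x^2 + 10*v^4*x - 30*v^3*x^2 - 13*v^3*x + 44*v^2*x^2 - 77*v^2*x + v^2 + 256*v*x^2 - 58*v*x + 5*v + 180*x^2 + 10*x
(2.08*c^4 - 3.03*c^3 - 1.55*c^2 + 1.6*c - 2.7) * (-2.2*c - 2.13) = -4.576*c^5 + 2.2356*c^4 + 9.8639*c^3 - 0.218500000000001*c^2 + 2.532*c + 5.751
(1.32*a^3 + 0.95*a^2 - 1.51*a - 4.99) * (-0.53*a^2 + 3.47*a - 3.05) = -0.6996*a^5 + 4.0769*a^4 + 0.0708000000000002*a^3 - 5.4925*a^2 - 12.7098*a + 15.2195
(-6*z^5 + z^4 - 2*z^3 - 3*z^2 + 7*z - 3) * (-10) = 60*z^5 - 10*z^4 + 20*z^3 + 30*z^2 - 70*z + 30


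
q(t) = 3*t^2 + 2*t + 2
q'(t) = 6*t + 2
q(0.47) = 3.60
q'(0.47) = 4.82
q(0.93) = 6.45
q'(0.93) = 7.58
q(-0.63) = 1.93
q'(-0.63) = -1.78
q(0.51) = 3.80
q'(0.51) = 5.06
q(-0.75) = 2.19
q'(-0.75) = -2.50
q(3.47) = 45.06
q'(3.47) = 22.82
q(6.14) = 127.38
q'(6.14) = 38.84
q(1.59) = 12.76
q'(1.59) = 11.54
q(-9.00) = 227.00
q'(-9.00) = -52.00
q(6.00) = 122.00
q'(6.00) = 38.00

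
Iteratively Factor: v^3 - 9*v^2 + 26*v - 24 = (v - 3)*(v^2 - 6*v + 8) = (v - 4)*(v - 3)*(v - 2)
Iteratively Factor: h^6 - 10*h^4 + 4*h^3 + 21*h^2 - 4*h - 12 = (h - 2)*(h^5 + 2*h^4 - 6*h^3 - 8*h^2 + 5*h + 6) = (h - 2)*(h + 3)*(h^4 - h^3 - 3*h^2 + h + 2) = (h - 2)*(h - 1)*(h + 3)*(h^3 - 3*h - 2) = (h - 2)*(h - 1)*(h + 1)*(h + 3)*(h^2 - h - 2) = (h - 2)^2*(h - 1)*(h + 1)*(h + 3)*(h + 1)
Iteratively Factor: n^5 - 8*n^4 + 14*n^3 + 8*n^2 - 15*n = (n - 3)*(n^4 - 5*n^3 - n^2 + 5*n) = (n - 5)*(n - 3)*(n^3 - n) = n*(n - 5)*(n - 3)*(n^2 - 1) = n*(n - 5)*(n - 3)*(n + 1)*(n - 1)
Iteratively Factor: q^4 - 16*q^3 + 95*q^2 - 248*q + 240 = (q - 5)*(q^3 - 11*q^2 + 40*q - 48) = (q - 5)*(q - 3)*(q^2 - 8*q + 16) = (q - 5)*(q - 4)*(q - 3)*(q - 4)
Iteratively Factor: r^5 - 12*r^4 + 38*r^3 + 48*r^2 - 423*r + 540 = (r - 3)*(r^4 - 9*r^3 + 11*r^2 + 81*r - 180) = (r - 4)*(r - 3)*(r^3 - 5*r^2 - 9*r + 45) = (r - 4)*(r - 3)^2*(r^2 - 2*r - 15) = (r - 5)*(r - 4)*(r - 3)^2*(r + 3)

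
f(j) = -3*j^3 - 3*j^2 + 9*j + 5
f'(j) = -9*j^2 - 6*j + 9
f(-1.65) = -4.54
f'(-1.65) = -5.60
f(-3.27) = 48.39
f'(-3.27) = -67.62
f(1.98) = -12.23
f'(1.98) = -38.16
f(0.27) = 7.15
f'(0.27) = 6.72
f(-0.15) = 3.59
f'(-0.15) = 9.70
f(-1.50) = -5.12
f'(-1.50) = -2.25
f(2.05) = -15.00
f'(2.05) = -41.12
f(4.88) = -371.17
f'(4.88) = -234.61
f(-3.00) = 32.00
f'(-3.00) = -54.00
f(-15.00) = 9320.00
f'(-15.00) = -1926.00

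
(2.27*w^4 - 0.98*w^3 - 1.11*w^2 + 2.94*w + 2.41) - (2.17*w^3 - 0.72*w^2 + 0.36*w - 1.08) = 2.27*w^4 - 3.15*w^3 - 0.39*w^2 + 2.58*w + 3.49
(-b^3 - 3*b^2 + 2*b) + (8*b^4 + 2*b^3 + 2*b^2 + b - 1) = 8*b^4 + b^3 - b^2 + 3*b - 1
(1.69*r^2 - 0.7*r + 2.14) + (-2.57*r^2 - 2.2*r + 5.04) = -0.88*r^2 - 2.9*r + 7.18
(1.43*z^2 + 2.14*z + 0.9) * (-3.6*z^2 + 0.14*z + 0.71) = -5.148*z^4 - 7.5038*z^3 - 1.9251*z^2 + 1.6454*z + 0.639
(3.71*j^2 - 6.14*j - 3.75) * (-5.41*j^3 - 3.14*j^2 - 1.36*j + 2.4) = -20.0711*j^5 + 21.568*j^4 + 34.5215*j^3 + 29.0294*j^2 - 9.636*j - 9.0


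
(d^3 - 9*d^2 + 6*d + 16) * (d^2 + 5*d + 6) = d^5 - 4*d^4 - 33*d^3 - 8*d^2 + 116*d + 96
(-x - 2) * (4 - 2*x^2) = 2*x^3 + 4*x^2 - 4*x - 8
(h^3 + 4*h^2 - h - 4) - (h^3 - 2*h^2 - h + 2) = 6*h^2 - 6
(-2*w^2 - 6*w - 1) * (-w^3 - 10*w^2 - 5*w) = 2*w^5 + 26*w^4 + 71*w^3 + 40*w^2 + 5*w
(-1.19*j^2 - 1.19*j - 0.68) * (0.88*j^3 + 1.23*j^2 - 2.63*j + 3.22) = -1.0472*j^5 - 2.5109*j^4 + 1.0676*j^3 - 1.5385*j^2 - 2.0434*j - 2.1896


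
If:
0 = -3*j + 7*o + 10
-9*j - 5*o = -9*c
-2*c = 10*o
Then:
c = 150/71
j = 500/213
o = -30/71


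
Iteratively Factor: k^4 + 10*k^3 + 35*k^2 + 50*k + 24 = (k + 3)*(k^3 + 7*k^2 + 14*k + 8) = (k + 3)*(k + 4)*(k^2 + 3*k + 2) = (k + 2)*(k + 3)*(k + 4)*(k + 1)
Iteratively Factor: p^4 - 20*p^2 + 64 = (p - 2)*(p^3 + 2*p^2 - 16*p - 32) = (p - 4)*(p - 2)*(p^2 + 6*p + 8) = (p - 4)*(p - 2)*(p + 4)*(p + 2)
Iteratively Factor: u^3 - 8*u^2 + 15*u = (u - 5)*(u^2 - 3*u) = (u - 5)*(u - 3)*(u)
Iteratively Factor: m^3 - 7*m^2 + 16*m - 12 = (m - 2)*(m^2 - 5*m + 6) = (m - 2)^2*(m - 3)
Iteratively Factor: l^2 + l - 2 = (l + 2)*(l - 1)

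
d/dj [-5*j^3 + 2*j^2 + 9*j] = -15*j^2 + 4*j + 9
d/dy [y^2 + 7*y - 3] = 2*y + 7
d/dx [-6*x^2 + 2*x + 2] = 2 - 12*x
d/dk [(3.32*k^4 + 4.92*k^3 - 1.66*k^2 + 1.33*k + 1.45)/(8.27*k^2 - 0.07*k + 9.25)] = (54.9128*k^5 + 39.9912*k^4 + 122.1512*k^3 + 125.6471*k^2 - 54.693*k + 12.404)/(68.3929*k^4 - 1.1578*k^3 + 152.9999*k^2 - 1.295*k + 85.5625)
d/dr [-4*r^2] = -8*r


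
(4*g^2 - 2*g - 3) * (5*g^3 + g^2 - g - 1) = 20*g^5 - 6*g^4 - 21*g^3 - 5*g^2 + 5*g + 3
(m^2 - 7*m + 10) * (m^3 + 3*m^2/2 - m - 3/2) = m^5 - 11*m^4/2 - 3*m^3/2 + 41*m^2/2 + m/2 - 15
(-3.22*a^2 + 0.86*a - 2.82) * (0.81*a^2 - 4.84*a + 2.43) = -2.6082*a^4 + 16.2814*a^3 - 14.2712*a^2 + 15.7386*a - 6.8526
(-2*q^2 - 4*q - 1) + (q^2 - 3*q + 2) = -q^2 - 7*q + 1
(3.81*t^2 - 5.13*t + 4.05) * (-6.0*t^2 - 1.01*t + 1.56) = -22.86*t^4 + 26.9319*t^3 - 13.1751*t^2 - 12.0933*t + 6.318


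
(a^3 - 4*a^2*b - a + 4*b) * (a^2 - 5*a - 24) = a^5 - 4*a^4*b - 5*a^4 + 20*a^3*b - 25*a^3 + 100*a^2*b + 5*a^2 - 20*a*b + 24*a - 96*b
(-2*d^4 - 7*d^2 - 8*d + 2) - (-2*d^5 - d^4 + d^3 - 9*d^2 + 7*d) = 2*d^5 - d^4 - d^3 + 2*d^2 - 15*d + 2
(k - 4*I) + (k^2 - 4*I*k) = k^2 + k - 4*I*k - 4*I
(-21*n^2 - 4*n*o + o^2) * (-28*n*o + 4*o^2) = 588*n^3*o + 28*n^2*o^2 - 44*n*o^3 + 4*o^4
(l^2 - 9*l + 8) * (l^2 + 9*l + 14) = l^4 - 59*l^2 - 54*l + 112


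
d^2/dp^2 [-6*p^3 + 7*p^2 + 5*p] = 14 - 36*p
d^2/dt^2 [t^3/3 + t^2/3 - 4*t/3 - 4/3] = 2*t + 2/3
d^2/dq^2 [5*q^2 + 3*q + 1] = 10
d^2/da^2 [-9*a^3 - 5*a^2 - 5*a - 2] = -54*a - 10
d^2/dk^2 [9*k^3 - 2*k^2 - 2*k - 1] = 54*k - 4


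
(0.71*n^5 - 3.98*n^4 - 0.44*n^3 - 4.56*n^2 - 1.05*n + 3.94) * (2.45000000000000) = 1.7395*n^5 - 9.751*n^4 - 1.078*n^3 - 11.172*n^2 - 2.5725*n + 9.653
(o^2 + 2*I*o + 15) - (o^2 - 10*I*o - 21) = 12*I*o + 36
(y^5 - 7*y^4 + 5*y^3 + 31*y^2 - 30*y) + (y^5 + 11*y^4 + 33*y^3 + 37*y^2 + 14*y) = 2*y^5 + 4*y^4 + 38*y^3 + 68*y^2 - 16*y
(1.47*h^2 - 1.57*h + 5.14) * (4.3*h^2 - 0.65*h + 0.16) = 6.321*h^4 - 7.7065*h^3 + 23.3577*h^2 - 3.5922*h + 0.8224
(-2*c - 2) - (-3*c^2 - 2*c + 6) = 3*c^2 - 8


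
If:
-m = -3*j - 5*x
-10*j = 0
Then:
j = 0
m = 5*x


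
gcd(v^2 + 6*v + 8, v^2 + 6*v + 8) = v^2 + 6*v + 8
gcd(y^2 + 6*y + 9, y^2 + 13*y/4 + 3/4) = y + 3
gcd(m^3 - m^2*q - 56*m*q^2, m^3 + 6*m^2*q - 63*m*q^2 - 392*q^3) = -m^2 + m*q + 56*q^2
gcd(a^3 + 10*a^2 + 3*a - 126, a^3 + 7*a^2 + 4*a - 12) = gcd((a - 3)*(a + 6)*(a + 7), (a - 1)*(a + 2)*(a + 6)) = a + 6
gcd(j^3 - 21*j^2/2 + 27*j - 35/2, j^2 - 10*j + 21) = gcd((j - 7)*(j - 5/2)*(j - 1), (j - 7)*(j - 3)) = j - 7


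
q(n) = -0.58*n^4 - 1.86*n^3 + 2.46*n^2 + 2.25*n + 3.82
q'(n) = -2.32*n^3 - 5.58*n^2 + 4.92*n + 2.25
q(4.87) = -467.96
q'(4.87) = -374.09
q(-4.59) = -32.25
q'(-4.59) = 86.46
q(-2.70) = 21.47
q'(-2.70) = -6.05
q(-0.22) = 3.46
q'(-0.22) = 0.92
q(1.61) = 2.16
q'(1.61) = -13.97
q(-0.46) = 3.46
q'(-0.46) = -0.97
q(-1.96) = 14.31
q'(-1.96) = -11.36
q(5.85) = -950.49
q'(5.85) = -624.40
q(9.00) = -4937.99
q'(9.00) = -2096.73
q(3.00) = -64.49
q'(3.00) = -95.85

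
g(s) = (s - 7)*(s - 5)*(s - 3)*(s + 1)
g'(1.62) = 54.22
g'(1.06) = 42.29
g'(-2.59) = -675.32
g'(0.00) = -34.00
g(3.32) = 8.55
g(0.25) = -110.21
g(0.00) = -105.00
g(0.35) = -110.63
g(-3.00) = 960.00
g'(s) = (s - 7)*(s - 5)*(s - 3) + (s - 7)*(s - 5)*(s + 1) + (s - 7)*(s - 3)*(s + 1) + (s - 5)*(s - 3)*(s + 1)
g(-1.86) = 254.03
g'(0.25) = -8.56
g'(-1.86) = -413.36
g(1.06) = -93.53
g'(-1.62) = -342.67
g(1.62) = -65.75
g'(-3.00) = -856.00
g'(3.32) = 21.28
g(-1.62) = 163.46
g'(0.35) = 0.23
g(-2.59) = 646.95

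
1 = 1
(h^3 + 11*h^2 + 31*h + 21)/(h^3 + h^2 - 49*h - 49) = (h + 3)/(h - 7)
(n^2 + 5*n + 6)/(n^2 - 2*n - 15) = (n + 2)/(n - 5)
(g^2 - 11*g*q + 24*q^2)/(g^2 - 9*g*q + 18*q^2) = (-g + 8*q)/(-g + 6*q)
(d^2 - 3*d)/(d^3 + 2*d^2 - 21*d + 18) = d/(d^2 + 5*d - 6)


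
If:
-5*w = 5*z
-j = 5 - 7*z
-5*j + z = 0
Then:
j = 5/34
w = -25/34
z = 25/34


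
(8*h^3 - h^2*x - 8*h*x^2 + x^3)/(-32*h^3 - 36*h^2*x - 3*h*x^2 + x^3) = (-h + x)/(4*h + x)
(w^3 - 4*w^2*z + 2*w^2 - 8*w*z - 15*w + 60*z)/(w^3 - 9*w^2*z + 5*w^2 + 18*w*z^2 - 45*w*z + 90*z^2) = (w^2 - 4*w*z - 3*w + 12*z)/(w^2 - 9*w*z + 18*z^2)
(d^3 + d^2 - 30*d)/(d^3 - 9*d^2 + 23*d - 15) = d*(d + 6)/(d^2 - 4*d + 3)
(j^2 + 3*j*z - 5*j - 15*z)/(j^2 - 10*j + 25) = (j + 3*z)/(j - 5)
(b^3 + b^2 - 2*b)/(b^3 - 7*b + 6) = b*(b + 2)/(b^2 + b - 6)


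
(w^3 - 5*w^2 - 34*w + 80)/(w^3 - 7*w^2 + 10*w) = (w^2 - 3*w - 40)/(w*(w - 5))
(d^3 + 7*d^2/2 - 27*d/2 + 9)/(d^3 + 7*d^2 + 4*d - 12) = (d - 3/2)/(d + 2)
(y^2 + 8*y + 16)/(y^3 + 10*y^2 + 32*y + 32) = 1/(y + 2)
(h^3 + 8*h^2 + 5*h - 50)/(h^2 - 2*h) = h + 10 + 25/h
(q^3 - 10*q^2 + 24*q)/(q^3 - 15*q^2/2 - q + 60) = 2*q/(2*q + 5)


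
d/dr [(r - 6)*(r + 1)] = 2*r - 5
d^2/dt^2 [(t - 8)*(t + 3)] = 2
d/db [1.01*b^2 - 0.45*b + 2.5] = 2.02*b - 0.45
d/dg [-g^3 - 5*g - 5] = -3*g^2 - 5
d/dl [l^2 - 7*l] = 2*l - 7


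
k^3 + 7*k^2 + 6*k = k*(k + 1)*(k + 6)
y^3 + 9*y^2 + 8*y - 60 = (y - 2)*(y + 5)*(y + 6)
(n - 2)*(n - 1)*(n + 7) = n^3 + 4*n^2 - 19*n + 14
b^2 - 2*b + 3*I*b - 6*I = (b - 2)*(b + 3*I)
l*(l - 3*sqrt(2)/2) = l^2 - 3*sqrt(2)*l/2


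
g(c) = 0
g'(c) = 0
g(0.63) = 0.00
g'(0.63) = 0.00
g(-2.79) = 0.00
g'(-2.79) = 0.00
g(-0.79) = 0.00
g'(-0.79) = 0.00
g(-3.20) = 0.00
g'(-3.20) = 0.00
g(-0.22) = 0.00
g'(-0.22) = 0.00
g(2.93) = 0.00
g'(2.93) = 0.00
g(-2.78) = 0.00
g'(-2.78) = 0.00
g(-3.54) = 0.00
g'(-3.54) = 0.00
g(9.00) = 0.00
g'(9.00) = 0.00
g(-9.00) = 0.00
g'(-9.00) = 0.00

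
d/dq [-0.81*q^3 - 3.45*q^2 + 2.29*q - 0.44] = -2.43*q^2 - 6.9*q + 2.29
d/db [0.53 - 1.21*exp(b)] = -1.21*exp(b)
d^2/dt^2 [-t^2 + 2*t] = -2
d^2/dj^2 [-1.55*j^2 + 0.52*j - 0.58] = -3.10000000000000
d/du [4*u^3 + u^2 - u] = 12*u^2 + 2*u - 1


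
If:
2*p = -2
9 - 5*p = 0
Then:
No Solution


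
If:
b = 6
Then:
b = 6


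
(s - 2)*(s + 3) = s^2 + s - 6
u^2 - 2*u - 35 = (u - 7)*(u + 5)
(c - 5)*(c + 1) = c^2 - 4*c - 5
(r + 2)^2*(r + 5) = r^3 + 9*r^2 + 24*r + 20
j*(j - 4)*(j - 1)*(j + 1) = j^4 - 4*j^3 - j^2 + 4*j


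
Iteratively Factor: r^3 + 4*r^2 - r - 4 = (r - 1)*(r^2 + 5*r + 4) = (r - 1)*(r + 4)*(r + 1)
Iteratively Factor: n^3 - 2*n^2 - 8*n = (n + 2)*(n^2 - 4*n) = n*(n + 2)*(n - 4)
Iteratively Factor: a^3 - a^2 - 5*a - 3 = (a + 1)*(a^2 - 2*a - 3) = (a + 1)^2*(a - 3)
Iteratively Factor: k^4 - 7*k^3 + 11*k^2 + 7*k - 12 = (k + 1)*(k^3 - 8*k^2 + 19*k - 12) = (k - 4)*(k + 1)*(k^2 - 4*k + 3) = (k - 4)*(k - 3)*(k + 1)*(k - 1)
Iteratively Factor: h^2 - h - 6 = (h + 2)*(h - 3)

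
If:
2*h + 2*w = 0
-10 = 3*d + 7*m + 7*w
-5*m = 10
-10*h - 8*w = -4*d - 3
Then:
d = -29/22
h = -25/22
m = -2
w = 25/22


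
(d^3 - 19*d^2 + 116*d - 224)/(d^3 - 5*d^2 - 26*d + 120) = (d^2 - 15*d + 56)/(d^2 - d - 30)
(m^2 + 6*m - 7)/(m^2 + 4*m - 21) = (m - 1)/(m - 3)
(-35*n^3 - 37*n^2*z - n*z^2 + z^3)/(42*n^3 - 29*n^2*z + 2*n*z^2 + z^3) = (-35*n^3 - 37*n^2*z - n*z^2 + z^3)/(42*n^3 - 29*n^2*z + 2*n*z^2 + z^3)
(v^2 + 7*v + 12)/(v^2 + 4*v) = (v + 3)/v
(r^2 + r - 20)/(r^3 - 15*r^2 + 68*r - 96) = (r + 5)/(r^2 - 11*r + 24)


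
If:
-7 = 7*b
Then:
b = -1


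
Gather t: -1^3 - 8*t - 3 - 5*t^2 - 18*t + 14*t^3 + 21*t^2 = 14*t^3 + 16*t^2 - 26*t - 4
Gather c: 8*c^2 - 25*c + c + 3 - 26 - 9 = 8*c^2 - 24*c - 32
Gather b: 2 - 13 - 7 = -18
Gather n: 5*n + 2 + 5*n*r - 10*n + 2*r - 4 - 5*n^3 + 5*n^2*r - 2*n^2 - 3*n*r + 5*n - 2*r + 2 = -5*n^3 + n^2*(5*r - 2) + 2*n*r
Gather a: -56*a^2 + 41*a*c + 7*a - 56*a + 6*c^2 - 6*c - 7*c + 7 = -56*a^2 + a*(41*c - 49) + 6*c^2 - 13*c + 7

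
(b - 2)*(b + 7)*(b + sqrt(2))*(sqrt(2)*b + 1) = sqrt(2)*b^4 + 3*b^3 + 5*sqrt(2)*b^3 - 13*sqrt(2)*b^2 + 15*b^2 - 42*b + 5*sqrt(2)*b - 14*sqrt(2)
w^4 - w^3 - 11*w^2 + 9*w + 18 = (w - 3)*(w - 2)*(w + 1)*(w + 3)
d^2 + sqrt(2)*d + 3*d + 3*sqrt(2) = (d + 3)*(d + sqrt(2))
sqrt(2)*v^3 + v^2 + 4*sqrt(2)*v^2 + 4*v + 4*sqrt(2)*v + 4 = (v + 2)^2*(sqrt(2)*v + 1)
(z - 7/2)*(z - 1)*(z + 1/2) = z^3 - 4*z^2 + 5*z/4 + 7/4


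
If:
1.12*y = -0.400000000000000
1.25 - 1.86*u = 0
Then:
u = 0.67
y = -0.36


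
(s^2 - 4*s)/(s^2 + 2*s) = (s - 4)/(s + 2)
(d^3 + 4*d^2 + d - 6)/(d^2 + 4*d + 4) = (d^2 + 2*d - 3)/(d + 2)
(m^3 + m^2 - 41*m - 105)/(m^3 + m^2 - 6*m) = (m^2 - 2*m - 35)/(m*(m - 2))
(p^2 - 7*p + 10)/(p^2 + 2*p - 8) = (p - 5)/(p + 4)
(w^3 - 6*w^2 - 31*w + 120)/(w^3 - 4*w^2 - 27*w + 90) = (w - 8)/(w - 6)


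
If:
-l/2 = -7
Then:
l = 14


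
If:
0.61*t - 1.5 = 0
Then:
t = 2.46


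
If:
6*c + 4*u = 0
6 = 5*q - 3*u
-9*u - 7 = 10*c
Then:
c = 2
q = -3/5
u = -3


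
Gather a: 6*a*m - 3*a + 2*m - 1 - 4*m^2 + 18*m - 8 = a*(6*m - 3) - 4*m^2 + 20*m - 9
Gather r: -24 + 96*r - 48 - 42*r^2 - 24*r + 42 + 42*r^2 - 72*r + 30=0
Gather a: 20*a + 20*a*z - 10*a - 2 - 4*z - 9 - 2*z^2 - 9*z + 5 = a*(20*z + 10) - 2*z^2 - 13*z - 6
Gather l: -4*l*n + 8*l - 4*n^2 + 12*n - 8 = l*(8 - 4*n) - 4*n^2 + 12*n - 8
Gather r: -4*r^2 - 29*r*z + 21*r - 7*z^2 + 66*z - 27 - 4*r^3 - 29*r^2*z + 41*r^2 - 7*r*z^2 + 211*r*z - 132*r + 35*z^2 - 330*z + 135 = -4*r^3 + r^2*(37 - 29*z) + r*(-7*z^2 + 182*z - 111) + 28*z^2 - 264*z + 108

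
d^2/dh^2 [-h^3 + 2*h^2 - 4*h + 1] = 4 - 6*h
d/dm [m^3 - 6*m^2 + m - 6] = 3*m^2 - 12*m + 1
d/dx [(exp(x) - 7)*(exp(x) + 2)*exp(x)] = (3*exp(2*x) - 10*exp(x) - 14)*exp(x)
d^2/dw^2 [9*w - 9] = 0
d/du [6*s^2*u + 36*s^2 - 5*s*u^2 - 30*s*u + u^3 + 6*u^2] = 6*s^2 - 10*s*u - 30*s + 3*u^2 + 12*u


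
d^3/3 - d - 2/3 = (d/3 + 1/3)*(d - 2)*(d + 1)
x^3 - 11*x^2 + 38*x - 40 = (x - 5)*(x - 4)*(x - 2)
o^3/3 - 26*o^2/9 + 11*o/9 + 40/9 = (o/3 + 1/3)*(o - 8)*(o - 5/3)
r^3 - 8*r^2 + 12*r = r*(r - 6)*(r - 2)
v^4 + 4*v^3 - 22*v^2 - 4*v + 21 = (v - 3)*(v - 1)*(v + 1)*(v + 7)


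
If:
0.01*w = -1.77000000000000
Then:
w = -177.00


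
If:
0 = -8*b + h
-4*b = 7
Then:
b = -7/4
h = -14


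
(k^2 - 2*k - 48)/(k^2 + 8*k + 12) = (k - 8)/(k + 2)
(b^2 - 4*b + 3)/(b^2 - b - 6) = (b - 1)/(b + 2)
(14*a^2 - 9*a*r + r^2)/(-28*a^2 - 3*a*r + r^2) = (-2*a + r)/(4*a + r)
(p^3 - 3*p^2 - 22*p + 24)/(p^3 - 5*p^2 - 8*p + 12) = (p + 4)/(p + 2)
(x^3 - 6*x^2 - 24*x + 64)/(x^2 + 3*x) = (x^3 - 6*x^2 - 24*x + 64)/(x*(x + 3))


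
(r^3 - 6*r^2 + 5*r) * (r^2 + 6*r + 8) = r^5 - 23*r^3 - 18*r^2 + 40*r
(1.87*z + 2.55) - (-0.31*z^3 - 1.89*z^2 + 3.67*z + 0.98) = 0.31*z^3 + 1.89*z^2 - 1.8*z + 1.57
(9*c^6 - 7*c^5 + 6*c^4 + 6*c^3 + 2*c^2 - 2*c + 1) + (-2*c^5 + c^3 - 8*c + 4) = 9*c^6 - 9*c^5 + 6*c^4 + 7*c^3 + 2*c^2 - 10*c + 5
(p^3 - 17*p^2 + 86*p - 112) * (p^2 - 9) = p^5 - 17*p^4 + 77*p^3 + 41*p^2 - 774*p + 1008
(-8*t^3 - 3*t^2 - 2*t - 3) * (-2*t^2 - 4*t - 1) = 16*t^5 + 38*t^4 + 24*t^3 + 17*t^2 + 14*t + 3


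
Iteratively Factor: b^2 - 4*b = (b)*(b - 4)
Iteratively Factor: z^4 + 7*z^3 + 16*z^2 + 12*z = (z)*(z^3 + 7*z^2 + 16*z + 12) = z*(z + 2)*(z^2 + 5*z + 6) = z*(z + 2)^2*(z + 3)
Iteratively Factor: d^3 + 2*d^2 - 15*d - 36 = (d + 3)*(d^2 - d - 12) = (d + 3)^2*(d - 4)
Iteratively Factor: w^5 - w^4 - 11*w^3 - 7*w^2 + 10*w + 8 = (w - 4)*(w^4 + 3*w^3 + w^2 - 3*w - 2) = (w - 4)*(w + 1)*(w^3 + 2*w^2 - w - 2) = (w - 4)*(w + 1)*(w + 2)*(w^2 - 1) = (w - 4)*(w - 1)*(w + 1)*(w + 2)*(w + 1)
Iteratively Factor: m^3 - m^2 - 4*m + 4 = (m - 2)*(m^2 + m - 2) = (m - 2)*(m - 1)*(m + 2)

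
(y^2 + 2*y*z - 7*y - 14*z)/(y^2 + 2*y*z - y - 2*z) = (y - 7)/(y - 1)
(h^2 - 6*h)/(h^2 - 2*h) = (h - 6)/(h - 2)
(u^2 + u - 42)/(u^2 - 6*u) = (u + 7)/u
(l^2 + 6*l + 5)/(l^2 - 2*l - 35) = (l + 1)/(l - 7)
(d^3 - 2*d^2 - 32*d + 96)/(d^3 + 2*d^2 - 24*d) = (d - 4)/d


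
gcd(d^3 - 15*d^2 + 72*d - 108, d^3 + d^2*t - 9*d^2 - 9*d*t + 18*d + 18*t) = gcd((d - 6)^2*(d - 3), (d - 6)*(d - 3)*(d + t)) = d^2 - 9*d + 18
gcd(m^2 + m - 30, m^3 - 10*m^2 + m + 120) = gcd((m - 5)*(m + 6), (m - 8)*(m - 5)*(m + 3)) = m - 5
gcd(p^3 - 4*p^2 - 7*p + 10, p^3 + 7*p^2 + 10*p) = p + 2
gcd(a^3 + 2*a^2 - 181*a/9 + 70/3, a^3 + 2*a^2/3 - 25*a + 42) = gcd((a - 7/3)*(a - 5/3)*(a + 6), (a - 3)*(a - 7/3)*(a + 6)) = a^2 + 11*a/3 - 14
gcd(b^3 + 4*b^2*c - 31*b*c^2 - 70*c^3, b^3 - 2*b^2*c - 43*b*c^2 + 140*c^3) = b^2 + 2*b*c - 35*c^2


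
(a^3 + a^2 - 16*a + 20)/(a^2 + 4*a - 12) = (a^2 + 3*a - 10)/(a + 6)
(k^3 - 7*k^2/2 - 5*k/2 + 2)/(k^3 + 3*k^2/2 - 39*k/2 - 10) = (2*k^2 + k - 1)/(2*k^2 + 11*k + 5)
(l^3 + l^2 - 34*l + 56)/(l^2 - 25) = (l^3 + l^2 - 34*l + 56)/(l^2 - 25)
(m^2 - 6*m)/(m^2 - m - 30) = m/(m + 5)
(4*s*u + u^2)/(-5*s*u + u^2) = (-4*s - u)/(5*s - u)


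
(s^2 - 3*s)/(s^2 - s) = (s - 3)/(s - 1)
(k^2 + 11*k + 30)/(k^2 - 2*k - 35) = (k + 6)/(k - 7)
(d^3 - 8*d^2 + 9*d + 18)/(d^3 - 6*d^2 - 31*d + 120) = (d^2 - 5*d - 6)/(d^2 - 3*d - 40)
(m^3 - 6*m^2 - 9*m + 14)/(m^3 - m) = (m^2 - 5*m - 14)/(m*(m + 1))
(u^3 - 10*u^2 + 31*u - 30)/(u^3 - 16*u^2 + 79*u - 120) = (u - 2)/(u - 8)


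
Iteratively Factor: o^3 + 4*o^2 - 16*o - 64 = (o + 4)*(o^2 - 16) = (o - 4)*(o + 4)*(o + 4)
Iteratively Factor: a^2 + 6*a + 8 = (a + 4)*(a + 2)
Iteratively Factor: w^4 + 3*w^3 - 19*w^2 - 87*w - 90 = (w + 2)*(w^3 + w^2 - 21*w - 45) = (w + 2)*(w + 3)*(w^2 - 2*w - 15) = (w + 2)*(w + 3)^2*(w - 5)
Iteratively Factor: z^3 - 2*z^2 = (z)*(z^2 - 2*z) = z*(z - 2)*(z)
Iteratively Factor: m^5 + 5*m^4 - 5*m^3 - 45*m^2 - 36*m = (m - 3)*(m^4 + 8*m^3 + 19*m^2 + 12*m) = m*(m - 3)*(m^3 + 8*m^2 + 19*m + 12) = m*(m - 3)*(m + 1)*(m^2 + 7*m + 12) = m*(m - 3)*(m + 1)*(m + 3)*(m + 4)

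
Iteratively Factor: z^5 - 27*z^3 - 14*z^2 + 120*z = (z - 5)*(z^4 + 5*z^3 - 2*z^2 - 24*z) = (z - 5)*(z + 4)*(z^3 + z^2 - 6*z) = z*(z - 5)*(z + 4)*(z^2 + z - 6) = z*(z - 5)*(z - 2)*(z + 4)*(z + 3)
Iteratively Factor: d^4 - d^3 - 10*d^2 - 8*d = (d + 1)*(d^3 - 2*d^2 - 8*d) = d*(d + 1)*(d^2 - 2*d - 8) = d*(d - 4)*(d + 1)*(d + 2)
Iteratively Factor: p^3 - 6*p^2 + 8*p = (p)*(p^2 - 6*p + 8) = p*(p - 4)*(p - 2)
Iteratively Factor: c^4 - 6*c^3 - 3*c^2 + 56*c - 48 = (c - 4)*(c^3 - 2*c^2 - 11*c + 12) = (c - 4)^2*(c^2 + 2*c - 3) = (c - 4)^2*(c + 3)*(c - 1)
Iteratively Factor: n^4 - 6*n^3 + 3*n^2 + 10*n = (n + 1)*(n^3 - 7*n^2 + 10*n) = (n - 5)*(n + 1)*(n^2 - 2*n) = (n - 5)*(n - 2)*(n + 1)*(n)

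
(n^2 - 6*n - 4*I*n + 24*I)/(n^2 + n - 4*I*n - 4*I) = (n - 6)/(n + 1)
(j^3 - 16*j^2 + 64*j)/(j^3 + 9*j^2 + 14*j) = (j^2 - 16*j + 64)/(j^2 + 9*j + 14)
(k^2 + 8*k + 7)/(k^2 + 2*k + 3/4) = 4*(k^2 + 8*k + 7)/(4*k^2 + 8*k + 3)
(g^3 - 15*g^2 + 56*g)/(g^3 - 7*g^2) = (g - 8)/g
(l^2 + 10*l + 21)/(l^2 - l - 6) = (l^2 + 10*l + 21)/(l^2 - l - 6)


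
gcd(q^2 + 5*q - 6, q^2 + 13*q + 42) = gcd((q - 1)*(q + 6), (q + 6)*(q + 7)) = q + 6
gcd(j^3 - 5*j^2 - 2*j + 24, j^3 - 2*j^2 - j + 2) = 1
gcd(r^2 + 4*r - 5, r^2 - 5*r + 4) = r - 1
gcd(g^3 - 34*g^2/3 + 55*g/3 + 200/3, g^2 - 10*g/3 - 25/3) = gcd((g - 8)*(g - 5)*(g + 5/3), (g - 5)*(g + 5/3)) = g^2 - 10*g/3 - 25/3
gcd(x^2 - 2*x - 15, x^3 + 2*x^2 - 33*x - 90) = x + 3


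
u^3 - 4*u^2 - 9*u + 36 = (u - 4)*(u - 3)*(u + 3)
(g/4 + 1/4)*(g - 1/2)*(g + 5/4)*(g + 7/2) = g^4/4 + 21*g^3/16 + 25*g^2/16 - 3*g/64 - 35/64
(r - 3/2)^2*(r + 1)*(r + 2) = r^4 - 19*r^2/4 + 3*r/4 + 9/2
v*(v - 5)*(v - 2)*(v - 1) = v^4 - 8*v^3 + 17*v^2 - 10*v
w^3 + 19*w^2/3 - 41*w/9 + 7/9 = (w - 1/3)^2*(w + 7)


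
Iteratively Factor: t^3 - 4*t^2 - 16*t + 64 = (t + 4)*(t^2 - 8*t + 16) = (t - 4)*(t + 4)*(t - 4)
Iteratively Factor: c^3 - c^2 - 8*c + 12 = (c - 2)*(c^2 + c - 6) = (c - 2)^2*(c + 3)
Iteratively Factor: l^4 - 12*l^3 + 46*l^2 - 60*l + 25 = (l - 1)*(l^3 - 11*l^2 + 35*l - 25) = (l - 5)*(l - 1)*(l^2 - 6*l + 5) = (l - 5)*(l - 1)^2*(l - 5)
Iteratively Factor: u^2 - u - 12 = (u + 3)*(u - 4)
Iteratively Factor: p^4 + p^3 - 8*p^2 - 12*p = (p + 2)*(p^3 - p^2 - 6*p) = (p - 3)*(p + 2)*(p^2 + 2*p) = p*(p - 3)*(p + 2)*(p + 2)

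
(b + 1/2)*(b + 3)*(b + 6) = b^3 + 19*b^2/2 + 45*b/2 + 9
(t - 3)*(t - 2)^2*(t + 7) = t^4 - 33*t^2 + 100*t - 84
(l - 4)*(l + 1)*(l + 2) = l^3 - l^2 - 10*l - 8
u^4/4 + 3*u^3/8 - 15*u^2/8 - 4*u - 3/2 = (u/4 + 1/2)*(u - 3)*(u + 1/2)*(u + 2)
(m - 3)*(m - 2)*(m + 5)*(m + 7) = m^4 + 7*m^3 - 19*m^2 - 103*m + 210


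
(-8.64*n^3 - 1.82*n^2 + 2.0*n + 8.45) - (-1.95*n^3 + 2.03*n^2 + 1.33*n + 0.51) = -6.69*n^3 - 3.85*n^2 + 0.67*n + 7.94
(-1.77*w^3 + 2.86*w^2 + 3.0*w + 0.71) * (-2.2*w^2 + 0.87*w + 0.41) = 3.894*w^5 - 7.8319*w^4 - 4.8375*w^3 + 2.2206*w^2 + 1.8477*w + 0.2911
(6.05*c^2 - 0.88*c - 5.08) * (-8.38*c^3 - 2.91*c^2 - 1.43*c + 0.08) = -50.699*c^5 - 10.2311*c^4 + 36.4797*c^3 + 16.5252*c^2 + 7.194*c - 0.4064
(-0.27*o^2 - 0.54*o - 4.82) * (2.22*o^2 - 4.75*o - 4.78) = -0.5994*o^4 + 0.0837000000000001*o^3 - 6.8448*o^2 + 25.4762*o + 23.0396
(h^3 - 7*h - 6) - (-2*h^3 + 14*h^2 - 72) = 3*h^3 - 14*h^2 - 7*h + 66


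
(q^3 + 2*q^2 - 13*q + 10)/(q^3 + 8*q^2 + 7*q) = (q^3 + 2*q^2 - 13*q + 10)/(q*(q^2 + 8*q + 7))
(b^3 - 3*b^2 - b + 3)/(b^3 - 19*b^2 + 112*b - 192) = (b^2 - 1)/(b^2 - 16*b + 64)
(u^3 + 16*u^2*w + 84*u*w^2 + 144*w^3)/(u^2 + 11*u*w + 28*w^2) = (u^2 + 12*u*w + 36*w^2)/(u + 7*w)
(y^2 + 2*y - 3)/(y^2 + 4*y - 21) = (y^2 + 2*y - 3)/(y^2 + 4*y - 21)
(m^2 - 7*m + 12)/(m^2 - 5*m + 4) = (m - 3)/(m - 1)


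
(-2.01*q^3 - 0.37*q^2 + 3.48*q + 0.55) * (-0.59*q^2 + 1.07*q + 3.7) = 1.1859*q^5 - 1.9324*q^4 - 9.8861*q^3 + 2.0301*q^2 + 13.4645*q + 2.035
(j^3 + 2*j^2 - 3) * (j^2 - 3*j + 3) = j^5 - j^4 - 3*j^3 + 3*j^2 + 9*j - 9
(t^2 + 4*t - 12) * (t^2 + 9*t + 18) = t^4 + 13*t^3 + 42*t^2 - 36*t - 216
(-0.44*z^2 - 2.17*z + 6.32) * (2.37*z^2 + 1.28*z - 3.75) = -1.0428*z^4 - 5.7061*z^3 + 13.8508*z^2 + 16.2271*z - 23.7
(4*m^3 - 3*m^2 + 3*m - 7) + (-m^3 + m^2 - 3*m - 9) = 3*m^3 - 2*m^2 - 16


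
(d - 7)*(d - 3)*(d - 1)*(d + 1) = d^4 - 10*d^3 + 20*d^2 + 10*d - 21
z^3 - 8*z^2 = z^2*(z - 8)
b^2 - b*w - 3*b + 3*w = (b - 3)*(b - w)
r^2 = r^2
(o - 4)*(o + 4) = o^2 - 16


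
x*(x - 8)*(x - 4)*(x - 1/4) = x^4 - 49*x^3/4 + 35*x^2 - 8*x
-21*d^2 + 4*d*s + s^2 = (-3*d + s)*(7*d + s)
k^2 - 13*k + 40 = (k - 8)*(k - 5)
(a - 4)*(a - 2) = a^2 - 6*a + 8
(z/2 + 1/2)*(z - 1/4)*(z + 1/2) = z^3/2 + 5*z^2/8 + z/16 - 1/16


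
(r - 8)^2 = r^2 - 16*r + 64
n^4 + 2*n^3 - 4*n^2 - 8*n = n*(n - 2)*(n + 2)^2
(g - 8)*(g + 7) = g^2 - g - 56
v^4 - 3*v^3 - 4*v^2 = v^2*(v - 4)*(v + 1)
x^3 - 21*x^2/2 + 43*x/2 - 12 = (x - 8)*(x - 3/2)*(x - 1)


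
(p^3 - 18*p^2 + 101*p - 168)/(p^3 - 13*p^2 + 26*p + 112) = (p - 3)/(p + 2)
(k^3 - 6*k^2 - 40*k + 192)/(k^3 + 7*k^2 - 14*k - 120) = (k - 8)/(k + 5)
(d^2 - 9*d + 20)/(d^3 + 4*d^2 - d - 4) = (d^2 - 9*d + 20)/(d^3 + 4*d^2 - d - 4)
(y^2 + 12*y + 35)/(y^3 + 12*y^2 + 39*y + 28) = (y + 5)/(y^2 + 5*y + 4)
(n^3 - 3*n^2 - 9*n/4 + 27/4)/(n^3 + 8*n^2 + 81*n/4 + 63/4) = (2*n^2 - 9*n + 9)/(2*n^2 + 13*n + 21)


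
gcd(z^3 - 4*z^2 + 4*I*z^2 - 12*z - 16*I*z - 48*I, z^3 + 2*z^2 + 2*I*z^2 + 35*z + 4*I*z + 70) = z + 2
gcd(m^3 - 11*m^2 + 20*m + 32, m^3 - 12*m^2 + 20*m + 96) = m - 8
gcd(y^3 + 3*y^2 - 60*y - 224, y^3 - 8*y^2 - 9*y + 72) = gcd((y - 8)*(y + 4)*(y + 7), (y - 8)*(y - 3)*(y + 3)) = y - 8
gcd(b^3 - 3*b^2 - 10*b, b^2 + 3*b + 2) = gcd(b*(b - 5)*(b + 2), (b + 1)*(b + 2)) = b + 2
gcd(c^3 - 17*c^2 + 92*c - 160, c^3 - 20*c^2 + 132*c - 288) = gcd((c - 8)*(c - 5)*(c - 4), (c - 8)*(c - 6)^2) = c - 8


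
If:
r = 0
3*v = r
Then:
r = 0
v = 0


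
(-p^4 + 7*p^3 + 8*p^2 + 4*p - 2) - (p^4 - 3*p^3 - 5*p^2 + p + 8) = -2*p^4 + 10*p^3 + 13*p^2 + 3*p - 10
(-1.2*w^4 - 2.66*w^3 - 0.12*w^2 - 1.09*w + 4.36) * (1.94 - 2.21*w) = 2.652*w^5 + 3.5506*w^4 - 4.8952*w^3 + 2.1761*w^2 - 11.7502*w + 8.4584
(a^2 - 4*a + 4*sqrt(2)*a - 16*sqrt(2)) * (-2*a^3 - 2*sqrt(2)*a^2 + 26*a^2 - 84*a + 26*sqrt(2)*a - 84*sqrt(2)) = -2*a^5 - 10*sqrt(2)*a^4 + 34*a^4 - 204*a^3 + 170*sqrt(2)*a^3 - 940*sqrt(2)*a^2 + 608*a^2 - 1504*a + 1680*sqrt(2)*a + 2688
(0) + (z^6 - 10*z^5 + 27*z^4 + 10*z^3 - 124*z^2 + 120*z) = z^6 - 10*z^5 + 27*z^4 + 10*z^3 - 124*z^2 + 120*z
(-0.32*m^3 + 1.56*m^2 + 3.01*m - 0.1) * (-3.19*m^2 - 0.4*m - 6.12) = 1.0208*m^5 - 4.8484*m^4 - 8.2675*m^3 - 10.4322*m^2 - 18.3812*m + 0.612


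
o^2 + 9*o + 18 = (o + 3)*(o + 6)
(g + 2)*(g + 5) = g^2 + 7*g + 10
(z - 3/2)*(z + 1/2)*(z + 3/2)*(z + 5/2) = z^4 + 3*z^3 - z^2 - 27*z/4 - 45/16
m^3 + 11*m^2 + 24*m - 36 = (m - 1)*(m + 6)^2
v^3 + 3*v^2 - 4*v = v*(v - 1)*(v + 4)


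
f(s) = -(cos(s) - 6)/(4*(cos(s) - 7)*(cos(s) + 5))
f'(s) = -(cos(s) - 6)*sin(s)/(4*(cos(s) - 7)*(cos(s) + 5)^2) + sin(s)/(4*(cos(s) - 7)*(cos(s) + 5)) - (cos(s) - 6)*sin(s)/(4*(cos(s) - 7)^2*(cos(s) + 5))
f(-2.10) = -0.05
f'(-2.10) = 0.01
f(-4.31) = -0.05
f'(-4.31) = -0.01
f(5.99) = -0.04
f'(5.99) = 0.00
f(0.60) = -0.04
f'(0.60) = -0.00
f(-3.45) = -0.05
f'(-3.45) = -0.00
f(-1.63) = -0.04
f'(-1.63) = 0.01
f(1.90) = -0.05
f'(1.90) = -0.01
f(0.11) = -0.03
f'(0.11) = -0.00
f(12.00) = -0.04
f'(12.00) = 0.00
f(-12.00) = -0.04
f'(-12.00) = 0.00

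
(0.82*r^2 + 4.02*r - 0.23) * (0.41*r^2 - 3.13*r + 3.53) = 0.3362*r^4 - 0.9184*r^3 - 9.7823*r^2 + 14.9105*r - 0.8119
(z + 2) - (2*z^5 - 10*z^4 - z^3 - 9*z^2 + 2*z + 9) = -2*z^5 + 10*z^4 + z^3 + 9*z^2 - z - 7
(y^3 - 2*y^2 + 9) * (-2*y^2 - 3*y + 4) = -2*y^5 + y^4 + 10*y^3 - 26*y^2 - 27*y + 36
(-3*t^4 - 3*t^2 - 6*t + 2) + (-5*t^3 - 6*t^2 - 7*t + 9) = -3*t^4 - 5*t^3 - 9*t^2 - 13*t + 11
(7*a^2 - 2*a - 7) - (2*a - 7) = 7*a^2 - 4*a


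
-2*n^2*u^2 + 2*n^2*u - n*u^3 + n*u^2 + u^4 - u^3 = u*(-2*n + u)*(n + u)*(u - 1)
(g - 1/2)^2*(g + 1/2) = g^3 - g^2/2 - g/4 + 1/8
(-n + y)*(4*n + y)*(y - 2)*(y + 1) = -4*n^2*y^2 + 4*n^2*y + 8*n^2 + 3*n*y^3 - 3*n*y^2 - 6*n*y + y^4 - y^3 - 2*y^2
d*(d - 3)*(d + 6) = d^3 + 3*d^2 - 18*d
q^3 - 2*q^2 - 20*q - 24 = (q - 6)*(q + 2)^2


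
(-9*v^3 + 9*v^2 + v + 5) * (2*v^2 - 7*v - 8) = -18*v^5 + 81*v^4 + 11*v^3 - 69*v^2 - 43*v - 40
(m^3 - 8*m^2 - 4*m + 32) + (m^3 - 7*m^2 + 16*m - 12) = 2*m^3 - 15*m^2 + 12*m + 20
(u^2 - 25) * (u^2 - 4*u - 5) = u^4 - 4*u^3 - 30*u^2 + 100*u + 125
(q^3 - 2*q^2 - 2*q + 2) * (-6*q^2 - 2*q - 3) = -6*q^5 + 10*q^4 + 13*q^3 - 2*q^2 + 2*q - 6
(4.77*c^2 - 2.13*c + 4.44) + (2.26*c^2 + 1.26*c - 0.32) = 7.03*c^2 - 0.87*c + 4.12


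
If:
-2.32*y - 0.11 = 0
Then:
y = -0.05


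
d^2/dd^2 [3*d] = 0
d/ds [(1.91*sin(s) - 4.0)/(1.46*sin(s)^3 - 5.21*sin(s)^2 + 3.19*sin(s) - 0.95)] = (-5.5772*sin(s)^3 + 27.4711*sin(s)^2 - 41.68*sin(s) + 10.9455)*cos(s)/(2.1316*sin(s)^6 - 15.2132*sin(s)^5 + 36.4589*sin(s)^4 - 36.0138*sin(s)^3 + 20.0751*sin(s)^2 - 6.061*sin(s) + 0.9025)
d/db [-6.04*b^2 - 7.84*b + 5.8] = -12.08*b - 7.84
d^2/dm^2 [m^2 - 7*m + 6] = 2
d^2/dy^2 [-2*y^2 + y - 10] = -4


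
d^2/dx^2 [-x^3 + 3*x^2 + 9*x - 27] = 6 - 6*x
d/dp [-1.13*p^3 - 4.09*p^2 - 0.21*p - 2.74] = -3.39*p^2 - 8.18*p - 0.21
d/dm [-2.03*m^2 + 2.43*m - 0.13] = 2.43 - 4.06*m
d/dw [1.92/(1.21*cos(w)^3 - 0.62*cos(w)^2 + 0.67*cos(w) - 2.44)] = (6.9696*cos(w)^2 - 2.3808*cos(w) + 1.2864)*sin(w)/(1.21*cos(w)^3 - 0.62*cos(w)^2 + 0.67*cos(w) - 2.44)^2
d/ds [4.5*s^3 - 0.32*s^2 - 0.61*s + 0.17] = 13.5*s^2 - 0.64*s - 0.61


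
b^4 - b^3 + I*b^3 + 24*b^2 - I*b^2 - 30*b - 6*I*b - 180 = (b - 3)*(b + 2)*(b - 5*I)*(b + 6*I)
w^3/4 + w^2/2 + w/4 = w*(w/4 + 1/4)*(w + 1)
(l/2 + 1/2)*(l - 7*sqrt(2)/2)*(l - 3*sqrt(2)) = l^3/2 - 13*sqrt(2)*l^2/4 + l^2/2 - 13*sqrt(2)*l/4 + 21*l/2 + 21/2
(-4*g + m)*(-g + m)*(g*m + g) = 4*g^3*m + 4*g^3 - 5*g^2*m^2 - 5*g^2*m + g*m^3 + g*m^2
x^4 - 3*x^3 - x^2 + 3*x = x*(x - 3)*(x - 1)*(x + 1)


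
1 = 1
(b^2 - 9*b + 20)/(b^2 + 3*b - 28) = (b - 5)/(b + 7)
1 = 1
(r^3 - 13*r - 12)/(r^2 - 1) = (r^2 - r - 12)/(r - 1)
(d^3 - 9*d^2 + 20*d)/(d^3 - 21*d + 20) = d*(d - 5)/(d^2 + 4*d - 5)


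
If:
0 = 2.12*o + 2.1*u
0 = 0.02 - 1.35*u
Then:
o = -0.01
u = 0.01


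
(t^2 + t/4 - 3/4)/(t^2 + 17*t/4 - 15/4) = (t + 1)/(t + 5)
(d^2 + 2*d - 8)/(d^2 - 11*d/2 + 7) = 2*(d + 4)/(2*d - 7)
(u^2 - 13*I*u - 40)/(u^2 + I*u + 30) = (u - 8*I)/(u + 6*I)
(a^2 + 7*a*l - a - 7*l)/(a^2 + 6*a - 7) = (a + 7*l)/(a + 7)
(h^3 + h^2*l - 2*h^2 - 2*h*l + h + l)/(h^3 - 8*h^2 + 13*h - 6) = (h + l)/(h - 6)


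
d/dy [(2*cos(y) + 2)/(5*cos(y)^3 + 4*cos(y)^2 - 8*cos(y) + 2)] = 2*(10*cos(y)^3 + 19*cos(y)^2 + 8*cos(y) - 10)*sin(y)/(5*cos(y)^3 + 4*cos(y)^2 - 8*cos(y) + 2)^2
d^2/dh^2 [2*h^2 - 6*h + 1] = 4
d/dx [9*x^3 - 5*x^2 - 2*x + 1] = 27*x^2 - 10*x - 2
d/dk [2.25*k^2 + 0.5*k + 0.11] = 4.5*k + 0.5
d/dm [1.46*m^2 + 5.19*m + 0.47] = 2.92*m + 5.19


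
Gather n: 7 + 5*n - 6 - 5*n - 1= 0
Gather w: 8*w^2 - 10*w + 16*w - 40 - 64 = 8*w^2 + 6*w - 104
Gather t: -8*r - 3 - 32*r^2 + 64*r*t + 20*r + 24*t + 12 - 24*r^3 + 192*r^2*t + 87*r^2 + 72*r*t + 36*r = -24*r^3 + 55*r^2 + 48*r + t*(192*r^2 + 136*r + 24) + 9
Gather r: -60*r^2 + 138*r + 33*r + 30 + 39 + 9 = -60*r^2 + 171*r + 78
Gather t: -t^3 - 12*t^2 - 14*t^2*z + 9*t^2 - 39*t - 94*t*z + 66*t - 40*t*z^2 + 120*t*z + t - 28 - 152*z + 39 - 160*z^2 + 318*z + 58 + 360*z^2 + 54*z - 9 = -t^3 + t^2*(-14*z - 3) + t*(-40*z^2 + 26*z + 28) + 200*z^2 + 220*z + 60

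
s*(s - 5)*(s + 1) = s^3 - 4*s^2 - 5*s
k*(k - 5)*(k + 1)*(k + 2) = k^4 - 2*k^3 - 13*k^2 - 10*k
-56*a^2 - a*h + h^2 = (-8*a + h)*(7*a + h)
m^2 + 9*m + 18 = (m + 3)*(m + 6)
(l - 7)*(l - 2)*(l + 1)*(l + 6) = l^4 - 2*l^3 - 43*l^2 + 44*l + 84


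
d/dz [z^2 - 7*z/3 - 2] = 2*z - 7/3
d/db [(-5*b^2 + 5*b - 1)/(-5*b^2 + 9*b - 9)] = 4*(-5*b^2 + 20*b - 9)/(25*b^4 - 90*b^3 + 171*b^2 - 162*b + 81)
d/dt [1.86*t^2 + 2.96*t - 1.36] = 3.72*t + 2.96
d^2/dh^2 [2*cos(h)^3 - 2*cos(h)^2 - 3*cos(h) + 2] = 3*cos(h)/2 + 4*cos(2*h) - 9*cos(3*h)/2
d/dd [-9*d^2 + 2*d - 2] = 2 - 18*d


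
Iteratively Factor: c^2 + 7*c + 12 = (c + 4)*(c + 3)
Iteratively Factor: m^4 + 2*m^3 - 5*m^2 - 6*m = (m)*(m^3 + 2*m^2 - 5*m - 6) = m*(m - 2)*(m^2 + 4*m + 3) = m*(m - 2)*(m + 1)*(m + 3)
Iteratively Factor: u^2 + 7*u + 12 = (u + 4)*(u + 3)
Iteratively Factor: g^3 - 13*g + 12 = (g + 4)*(g^2 - 4*g + 3) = (g - 1)*(g + 4)*(g - 3)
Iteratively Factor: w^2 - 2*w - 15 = (w - 5)*(w + 3)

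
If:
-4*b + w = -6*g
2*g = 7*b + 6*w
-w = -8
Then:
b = -152/17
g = -124/17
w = 8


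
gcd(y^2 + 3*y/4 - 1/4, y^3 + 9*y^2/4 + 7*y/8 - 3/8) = y^2 + 3*y/4 - 1/4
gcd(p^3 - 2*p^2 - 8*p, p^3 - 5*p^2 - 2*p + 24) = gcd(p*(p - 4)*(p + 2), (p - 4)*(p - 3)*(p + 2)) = p^2 - 2*p - 8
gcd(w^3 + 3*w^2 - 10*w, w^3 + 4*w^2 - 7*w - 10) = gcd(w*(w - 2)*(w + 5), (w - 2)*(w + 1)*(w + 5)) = w^2 + 3*w - 10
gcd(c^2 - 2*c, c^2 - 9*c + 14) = c - 2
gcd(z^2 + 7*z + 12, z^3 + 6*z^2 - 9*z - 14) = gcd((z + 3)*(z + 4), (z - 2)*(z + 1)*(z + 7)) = 1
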